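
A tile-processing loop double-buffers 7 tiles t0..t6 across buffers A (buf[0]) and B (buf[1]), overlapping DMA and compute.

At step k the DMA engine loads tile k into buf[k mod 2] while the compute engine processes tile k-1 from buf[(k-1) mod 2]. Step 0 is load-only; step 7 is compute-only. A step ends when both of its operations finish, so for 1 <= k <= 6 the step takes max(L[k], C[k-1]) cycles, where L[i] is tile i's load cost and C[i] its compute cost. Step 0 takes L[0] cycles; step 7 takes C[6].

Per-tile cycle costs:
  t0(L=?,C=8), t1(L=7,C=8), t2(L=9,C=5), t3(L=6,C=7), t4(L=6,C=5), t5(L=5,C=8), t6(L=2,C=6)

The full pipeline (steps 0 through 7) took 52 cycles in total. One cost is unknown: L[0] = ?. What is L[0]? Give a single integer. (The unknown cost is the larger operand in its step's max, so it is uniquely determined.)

step 0 → dur = L[0]=? = L[0]  (unknown; binding)
step 1 → dur = max(L[1]=7, C[0]=8) = 8
step 2 → dur = max(L[2]=9, C[1]=8) = 9
step 3 → dur = max(L[3]=6, C[2]=5) = 6
step 4 → dur = max(L[4]=6, C[3]=7) = 7
step 5 → dur = max(L[5]=5, C[4]=5) = 5
step 6 → dur = max(L[6]=2, C[5]=8) = 8
step 7 → dur = C[6]=6 = 6
sum of known step durations = 49
dur[0] = total - known = 52 - 49 = 3
L[0] is the binding max in step 0, so L[0] = dur[0] = 3

L[0] = 3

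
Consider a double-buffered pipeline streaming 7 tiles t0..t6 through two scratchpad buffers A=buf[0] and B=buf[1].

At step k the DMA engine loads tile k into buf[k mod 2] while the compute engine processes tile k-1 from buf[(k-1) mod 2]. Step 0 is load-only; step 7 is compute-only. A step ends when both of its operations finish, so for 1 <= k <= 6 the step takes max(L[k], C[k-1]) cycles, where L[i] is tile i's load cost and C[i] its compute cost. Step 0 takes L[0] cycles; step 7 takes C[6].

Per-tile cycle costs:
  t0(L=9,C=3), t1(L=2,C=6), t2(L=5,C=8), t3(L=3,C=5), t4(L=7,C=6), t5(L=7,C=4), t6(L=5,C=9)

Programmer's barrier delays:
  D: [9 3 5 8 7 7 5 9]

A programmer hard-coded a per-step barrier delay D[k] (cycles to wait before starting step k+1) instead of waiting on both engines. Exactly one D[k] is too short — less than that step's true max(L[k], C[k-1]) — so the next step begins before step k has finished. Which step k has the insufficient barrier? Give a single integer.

step 0: need L[0]=9 = 9; D[0]=9 ok
step 1: need max(L[1]=2,C[0]=3) = 3; D[1]=3 ok
step 2: need max(L[2]=5,C[1]=6) = 6; D[2]=5 SHORT
step 3: need max(L[3]=3,C[2]=8) = 8; D[3]=8 ok
step 4: need max(L[4]=7,C[3]=5) = 7; D[4]=7 ok
step 5: need max(L[5]=7,C[4]=6) = 7; D[5]=7 ok
step 6: need max(L[6]=5,C[5]=4) = 5; D[6]=5 ok
step 7: need C[6]=9 = 9; D[7]=9 ok

hazard at step 2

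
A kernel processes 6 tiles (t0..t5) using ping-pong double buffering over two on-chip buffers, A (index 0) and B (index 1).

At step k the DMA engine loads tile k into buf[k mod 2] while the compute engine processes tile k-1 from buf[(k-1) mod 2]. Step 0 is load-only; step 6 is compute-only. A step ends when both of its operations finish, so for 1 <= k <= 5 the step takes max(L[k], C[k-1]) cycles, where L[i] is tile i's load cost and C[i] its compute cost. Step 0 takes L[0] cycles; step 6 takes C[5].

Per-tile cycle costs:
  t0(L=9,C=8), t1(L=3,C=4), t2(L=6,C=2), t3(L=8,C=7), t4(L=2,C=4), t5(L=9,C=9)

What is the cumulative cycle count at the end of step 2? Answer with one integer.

step 0: L[0]=9 → dur=9, Σ=9 | A=load:t0 B=idle [load-only]
step 1: L[1]=3 C[0]=8 → dur=8, Σ=17 | A=compute:t0 B=load:t1 [compute-bound]
step 2: L[2]=6 C[1]=4 → dur=6, Σ=23 | A=load:t2 B=compute:t1 [load-bound]
step 3: L[3]=8 C[2]=2 → dur=8, Σ=31 | A=compute:t2 B=load:t3 [load-bound]
step 4: L[4]=2 C[3]=7 → dur=7, Σ=38 | A=load:t4 B=compute:t3 [compute-bound]
step 5: L[5]=9 C[4]=4 → dur=9, Σ=47 | A=compute:t4 B=load:t5 [load-bound]
step 6: C[5]=9 → dur=9, Σ=56 | A=idle B=compute:t5 [compute-only]

end_cycle[2] = 23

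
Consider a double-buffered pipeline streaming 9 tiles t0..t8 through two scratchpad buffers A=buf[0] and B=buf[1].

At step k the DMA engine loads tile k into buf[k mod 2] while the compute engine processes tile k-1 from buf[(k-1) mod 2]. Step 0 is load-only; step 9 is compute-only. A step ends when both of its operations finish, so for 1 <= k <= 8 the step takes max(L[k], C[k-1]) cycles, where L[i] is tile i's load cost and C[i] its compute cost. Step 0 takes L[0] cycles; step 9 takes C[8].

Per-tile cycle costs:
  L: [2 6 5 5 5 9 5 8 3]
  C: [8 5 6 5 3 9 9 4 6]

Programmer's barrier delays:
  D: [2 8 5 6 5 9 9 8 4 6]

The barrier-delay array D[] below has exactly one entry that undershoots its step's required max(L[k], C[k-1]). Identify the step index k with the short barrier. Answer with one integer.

hazard at step 7

[0] required=L[0]=2=2 vs D=2 ok
[1] required=max(L[1]=6,C[0]=8)=8 vs D=8 ok
[2] required=max(L[2]=5,C[1]=5)=5 vs D=5 ok
[3] required=max(L[3]=5,C[2]=6)=6 vs D=6 ok
[4] required=max(L[4]=5,C[3]=5)=5 vs D=5 ok
[5] required=max(L[5]=9,C[4]=3)=9 vs D=9 ok
[6] required=max(L[6]=5,C[5]=9)=9 vs D=9 ok
[7] required=max(L[7]=8,C[6]=9)=9 vs D=8 SHORT
[8] required=max(L[8]=3,C[7]=4)=4 vs D=4 ok
[9] required=C[8]=6=6 vs D=6 ok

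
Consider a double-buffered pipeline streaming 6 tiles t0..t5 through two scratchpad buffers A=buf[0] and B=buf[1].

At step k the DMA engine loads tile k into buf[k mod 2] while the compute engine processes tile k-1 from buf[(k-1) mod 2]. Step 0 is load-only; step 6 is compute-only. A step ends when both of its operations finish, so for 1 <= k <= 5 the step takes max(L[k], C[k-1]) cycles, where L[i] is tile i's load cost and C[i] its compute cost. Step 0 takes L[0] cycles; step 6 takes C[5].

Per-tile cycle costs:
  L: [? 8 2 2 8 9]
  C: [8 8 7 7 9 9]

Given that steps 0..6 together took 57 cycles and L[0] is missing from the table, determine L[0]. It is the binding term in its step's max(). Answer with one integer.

step 0 | dur = L[0]=? = L[0]  (unknown; binding)
step 1 | dur = max(L[1]=8, C[0]=8) = 8
step 2 | dur = max(L[2]=2, C[1]=8) = 8
step 3 | dur = max(L[3]=2, C[2]=7) = 7
step 4 | dur = max(L[4]=8, C[3]=7) = 8
step 5 | dur = max(L[5]=9, C[4]=9) = 9
step 6 | dur = C[5]=9 = 9
sum of known step durations = 49
dur[0] = total - known = 57 - 49 = 8
L[0] is the binding max in step 0, so L[0] = dur[0] = 8

L[0] = 8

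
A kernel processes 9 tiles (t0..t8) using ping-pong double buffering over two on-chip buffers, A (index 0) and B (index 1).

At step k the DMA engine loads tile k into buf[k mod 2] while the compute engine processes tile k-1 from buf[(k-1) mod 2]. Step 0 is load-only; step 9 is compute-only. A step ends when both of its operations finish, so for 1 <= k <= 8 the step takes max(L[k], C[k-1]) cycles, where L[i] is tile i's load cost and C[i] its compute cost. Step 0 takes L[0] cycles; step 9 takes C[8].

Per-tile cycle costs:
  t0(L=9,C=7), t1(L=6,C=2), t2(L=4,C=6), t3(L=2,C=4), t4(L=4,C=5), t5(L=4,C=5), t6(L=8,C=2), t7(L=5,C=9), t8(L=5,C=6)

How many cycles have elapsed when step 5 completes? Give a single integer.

end_cycle[5] = 35

  0. 9=9c; end=9; A:t0 B:-
  1. max(6,7)=7c; end=16; A:t0 B:t1
  2. max(4,2)=4c; end=20; A:t2 B:t1
  3. max(2,6)=6c; end=26; A:t2 B:t3
  4. max(4,4)=4c; end=30; A:t4 B:t3
  5. max(4,5)=5c; end=35; A:t4 B:t5
  6. max(8,5)=8c; end=43; A:t6 B:t5
  7. max(5,2)=5c; end=48; A:t6 B:t7
  8. max(5,9)=9c; end=57; A:t8 B:t7
  9. 6=6c; end=63; A:t8 B:t7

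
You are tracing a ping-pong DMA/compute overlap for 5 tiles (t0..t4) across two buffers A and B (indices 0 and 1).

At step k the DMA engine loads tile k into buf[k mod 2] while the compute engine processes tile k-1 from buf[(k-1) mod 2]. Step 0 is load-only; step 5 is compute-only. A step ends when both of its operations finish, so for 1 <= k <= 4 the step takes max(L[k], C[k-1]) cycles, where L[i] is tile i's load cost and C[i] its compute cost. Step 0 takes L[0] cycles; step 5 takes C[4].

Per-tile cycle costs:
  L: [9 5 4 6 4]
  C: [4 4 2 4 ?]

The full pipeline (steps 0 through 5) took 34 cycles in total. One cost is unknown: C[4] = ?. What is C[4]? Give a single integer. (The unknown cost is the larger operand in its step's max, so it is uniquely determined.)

C[4] = 6

step 0 | dur = L[0]=9 = 9
step 1 | dur = max(L[1]=5, C[0]=4) = 5
step 2 | dur = max(L[2]=4, C[1]=4) = 4
step 3 | dur = max(L[3]=6, C[2]=2) = 6
step 4 | dur = max(L[4]=4, C[3]=4) = 4
step 5 | dur = C[4]=? = C[4]  (unknown; binding)
sum of known step durations = 28
dur[5] = total - known = 34 - 28 = 6
C[4] is the binding max in step 5, so C[4] = dur[5] = 6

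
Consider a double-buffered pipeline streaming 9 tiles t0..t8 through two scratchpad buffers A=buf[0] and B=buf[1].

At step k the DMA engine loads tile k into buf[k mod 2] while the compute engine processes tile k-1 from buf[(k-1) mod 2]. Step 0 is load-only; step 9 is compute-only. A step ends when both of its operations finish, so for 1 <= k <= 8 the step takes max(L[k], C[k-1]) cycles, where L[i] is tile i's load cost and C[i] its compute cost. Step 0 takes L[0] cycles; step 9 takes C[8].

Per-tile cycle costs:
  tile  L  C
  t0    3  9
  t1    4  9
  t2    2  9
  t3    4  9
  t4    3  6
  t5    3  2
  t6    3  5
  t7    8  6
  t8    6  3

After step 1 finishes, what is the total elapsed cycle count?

end_cycle[1] = 12

step 0: L[0]=3 → dur=3, Σ=3 | A=load:t0 B=idle [load-only]
step 1: L[1]=4 C[0]=9 → dur=9, Σ=12 | A=compute:t0 B=load:t1 [compute-bound]
step 2: L[2]=2 C[1]=9 → dur=9, Σ=21 | A=load:t2 B=compute:t1 [compute-bound]
step 3: L[3]=4 C[2]=9 → dur=9, Σ=30 | A=compute:t2 B=load:t3 [compute-bound]
step 4: L[4]=3 C[3]=9 → dur=9, Σ=39 | A=load:t4 B=compute:t3 [compute-bound]
step 5: L[5]=3 C[4]=6 → dur=6, Σ=45 | A=compute:t4 B=load:t5 [compute-bound]
step 6: L[6]=3 C[5]=2 → dur=3, Σ=48 | A=load:t6 B=compute:t5 [load-bound]
step 7: L[7]=8 C[6]=5 → dur=8, Σ=56 | A=compute:t6 B=load:t7 [load-bound]
step 8: L[8]=6 C[7]=6 → dur=6, Σ=62 | A=load:t8 B=compute:t7 [tied]
step 9: C[8]=3 → dur=3, Σ=65 | A=compute:t8 B=idle [compute-only]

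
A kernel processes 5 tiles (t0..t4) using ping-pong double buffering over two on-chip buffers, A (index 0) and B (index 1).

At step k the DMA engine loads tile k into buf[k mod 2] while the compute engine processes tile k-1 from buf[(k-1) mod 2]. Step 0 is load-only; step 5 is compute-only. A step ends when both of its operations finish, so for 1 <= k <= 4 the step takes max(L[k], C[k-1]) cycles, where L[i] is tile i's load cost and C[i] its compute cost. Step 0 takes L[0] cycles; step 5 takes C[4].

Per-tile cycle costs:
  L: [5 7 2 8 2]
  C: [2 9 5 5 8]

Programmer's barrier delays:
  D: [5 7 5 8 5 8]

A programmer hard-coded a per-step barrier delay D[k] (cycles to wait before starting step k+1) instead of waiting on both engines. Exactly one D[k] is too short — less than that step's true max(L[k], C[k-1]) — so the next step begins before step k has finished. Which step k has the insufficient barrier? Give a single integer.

hazard at step 2

[0] required=L[0]=5=5 vs D=5 ok
[1] required=max(L[1]=7,C[0]=2)=7 vs D=7 ok
[2] required=max(L[2]=2,C[1]=9)=9 vs D=5 SHORT
[3] required=max(L[3]=8,C[2]=5)=8 vs D=8 ok
[4] required=max(L[4]=2,C[3]=5)=5 vs D=5 ok
[5] required=C[4]=8=8 vs D=8 ok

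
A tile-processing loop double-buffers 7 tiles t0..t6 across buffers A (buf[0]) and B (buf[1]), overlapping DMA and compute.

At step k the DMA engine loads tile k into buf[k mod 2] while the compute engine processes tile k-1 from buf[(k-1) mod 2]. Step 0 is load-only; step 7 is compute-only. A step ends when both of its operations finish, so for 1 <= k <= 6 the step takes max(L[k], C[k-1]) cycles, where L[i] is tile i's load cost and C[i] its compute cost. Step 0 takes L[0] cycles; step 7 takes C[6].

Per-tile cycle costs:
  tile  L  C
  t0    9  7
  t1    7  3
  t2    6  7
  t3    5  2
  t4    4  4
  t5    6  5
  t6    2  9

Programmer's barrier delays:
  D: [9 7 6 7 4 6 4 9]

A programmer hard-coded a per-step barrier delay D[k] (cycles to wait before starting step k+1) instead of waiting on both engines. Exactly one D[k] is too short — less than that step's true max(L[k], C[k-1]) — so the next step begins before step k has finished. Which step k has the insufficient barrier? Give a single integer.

k=0 barrier L[0]=9→9c, D[0]=9 ok
k=1 barrier max(L[1]=7,C[0]=7)→7c, D[1]=7 ok
k=2 barrier max(L[2]=6,C[1]=3)→6c, D[2]=6 ok
k=3 barrier max(L[3]=5,C[2]=7)→7c, D[3]=7 ok
k=4 barrier max(L[4]=4,C[3]=2)→4c, D[4]=4 ok
k=5 barrier max(L[5]=6,C[4]=4)→6c, D[5]=6 ok
k=6 barrier max(L[6]=2,C[5]=5)→5c, D[6]=4 SHORT
k=7 barrier C[6]=9→9c, D[7]=9 ok

hazard at step 6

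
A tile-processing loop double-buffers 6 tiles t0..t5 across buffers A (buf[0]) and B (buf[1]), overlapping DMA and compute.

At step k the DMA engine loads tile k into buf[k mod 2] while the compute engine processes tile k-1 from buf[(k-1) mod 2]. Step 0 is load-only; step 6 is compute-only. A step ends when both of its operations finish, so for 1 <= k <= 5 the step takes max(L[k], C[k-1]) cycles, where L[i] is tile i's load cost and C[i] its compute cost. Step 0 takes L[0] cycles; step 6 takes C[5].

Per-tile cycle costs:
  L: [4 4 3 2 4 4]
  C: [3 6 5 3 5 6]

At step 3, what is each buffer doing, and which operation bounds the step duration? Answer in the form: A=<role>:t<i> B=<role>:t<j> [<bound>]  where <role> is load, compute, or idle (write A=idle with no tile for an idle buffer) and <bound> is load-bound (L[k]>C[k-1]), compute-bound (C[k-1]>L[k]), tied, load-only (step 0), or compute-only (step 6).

step 3: A=compute:t2 B=load:t3 [compute-bound]

  0. 4=4c; end=4; A:t0 B:-
  1. max(4,3)=4c; end=8; A:t0 B:t1
  2. max(3,6)=6c; end=14; A:t2 B:t1
  3. max(2,5)=5c; end=19; A:t2 B:t3
  4. max(4,3)=4c; end=23; A:t4 B:t3
  5. max(4,5)=5c; end=28; A:t4 B:t5
  6. 6=6c; end=34; A:t4 B:t5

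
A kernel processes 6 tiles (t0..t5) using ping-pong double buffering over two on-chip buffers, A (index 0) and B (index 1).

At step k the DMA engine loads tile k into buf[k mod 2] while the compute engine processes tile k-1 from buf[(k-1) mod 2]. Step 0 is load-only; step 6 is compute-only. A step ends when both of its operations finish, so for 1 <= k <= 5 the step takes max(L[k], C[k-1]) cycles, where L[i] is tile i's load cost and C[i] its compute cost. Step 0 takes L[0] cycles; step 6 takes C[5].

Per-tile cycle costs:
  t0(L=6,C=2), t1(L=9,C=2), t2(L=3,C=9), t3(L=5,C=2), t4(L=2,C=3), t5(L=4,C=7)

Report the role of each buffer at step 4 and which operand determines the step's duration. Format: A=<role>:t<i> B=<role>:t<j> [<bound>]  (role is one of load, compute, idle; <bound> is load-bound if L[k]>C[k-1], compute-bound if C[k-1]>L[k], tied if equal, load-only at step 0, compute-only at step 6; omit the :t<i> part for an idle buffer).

step 0: L[0]=6 → dur=6, Σ=6 | A=load:t0 B=idle [load-only]
step 1: L[1]=9 C[0]=2 → dur=9, Σ=15 | A=compute:t0 B=load:t1 [load-bound]
step 2: L[2]=3 C[1]=2 → dur=3, Σ=18 | A=load:t2 B=compute:t1 [load-bound]
step 3: L[3]=5 C[2]=9 → dur=9, Σ=27 | A=compute:t2 B=load:t3 [compute-bound]
step 4: L[4]=2 C[3]=2 → dur=2, Σ=29 | A=load:t4 B=compute:t3 [tied]
step 5: L[5]=4 C[4]=3 → dur=4, Σ=33 | A=compute:t4 B=load:t5 [load-bound]
step 6: C[5]=7 → dur=7, Σ=40 | A=idle B=compute:t5 [compute-only]

step 4: A=load:t4 B=compute:t3 [tied]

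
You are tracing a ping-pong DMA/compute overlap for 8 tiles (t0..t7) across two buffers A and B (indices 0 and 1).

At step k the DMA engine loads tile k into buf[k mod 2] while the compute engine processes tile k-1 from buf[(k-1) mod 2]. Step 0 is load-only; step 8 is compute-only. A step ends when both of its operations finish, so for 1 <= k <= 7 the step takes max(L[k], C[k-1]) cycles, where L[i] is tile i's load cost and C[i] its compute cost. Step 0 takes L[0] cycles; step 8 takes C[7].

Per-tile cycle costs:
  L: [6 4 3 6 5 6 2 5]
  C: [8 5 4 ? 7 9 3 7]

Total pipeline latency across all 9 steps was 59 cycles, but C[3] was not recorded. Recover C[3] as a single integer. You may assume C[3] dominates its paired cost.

C[3] = 6

step 0 = dur = L[0]=6 = 6
step 1 = dur = max(L[1]=4, C[0]=8) = 8
step 2 = dur = max(L[2]=3, C[1]=5) = 5
step 3 = dur = max(L[3]=6, C[2]=4) = 6
step 4 = dur = max(L[4]=5, C[3]=?) = C[3]  (unknown; binding)
step 5 = dur = max(L[5]=6, C[4]=7) = 7
step 6 = dur = max(L[6]=2, C[5]=9) = 9
step 7 = dur = max(L[7]=5, C[6]=3) = 5
step 8 = dur = C[7]=7 = 7
sum of known step durations = 53
dur[4] = total - known = 59 - 53 = 6
C[3] is the binding max in step 4, so C[3] = dur[4] = 6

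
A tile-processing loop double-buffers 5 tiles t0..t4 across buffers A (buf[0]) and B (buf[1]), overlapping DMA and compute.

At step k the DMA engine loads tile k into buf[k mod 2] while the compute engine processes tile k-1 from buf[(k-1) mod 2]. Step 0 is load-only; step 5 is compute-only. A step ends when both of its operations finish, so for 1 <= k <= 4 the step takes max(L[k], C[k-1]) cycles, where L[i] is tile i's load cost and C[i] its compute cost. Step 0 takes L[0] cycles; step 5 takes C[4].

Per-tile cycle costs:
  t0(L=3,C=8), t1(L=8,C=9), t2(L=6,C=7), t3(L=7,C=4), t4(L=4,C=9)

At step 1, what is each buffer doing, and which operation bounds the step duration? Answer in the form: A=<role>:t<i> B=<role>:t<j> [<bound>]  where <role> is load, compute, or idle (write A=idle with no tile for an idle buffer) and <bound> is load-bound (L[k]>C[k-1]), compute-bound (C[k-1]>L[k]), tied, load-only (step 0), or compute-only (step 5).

[0] DMA t0→A (3c) ∥ CU idle ⇒ 3c, clock 3
[1] DMA t1→B (8c) ∥ CU A:t0 (8c) ⇒ 8c, clock 11
[2] DMA t2→A (6c) ∥ CU B:t1 (9c) ⇒ 9c, clock 20
[3] DMA t3→B (7c) ∥ CU A:t2 (7c) ⇒ 7c, clock 27
[4] DMA t4→A (4c) ∥ CU B:t3 (4c) ⇒ 4c, clock 31
[5] DMA idle ∥ CU A:t4 (9c) ⇒ 9c, clock 40

step 1: A=compute:t0 B=load:t1 [tied]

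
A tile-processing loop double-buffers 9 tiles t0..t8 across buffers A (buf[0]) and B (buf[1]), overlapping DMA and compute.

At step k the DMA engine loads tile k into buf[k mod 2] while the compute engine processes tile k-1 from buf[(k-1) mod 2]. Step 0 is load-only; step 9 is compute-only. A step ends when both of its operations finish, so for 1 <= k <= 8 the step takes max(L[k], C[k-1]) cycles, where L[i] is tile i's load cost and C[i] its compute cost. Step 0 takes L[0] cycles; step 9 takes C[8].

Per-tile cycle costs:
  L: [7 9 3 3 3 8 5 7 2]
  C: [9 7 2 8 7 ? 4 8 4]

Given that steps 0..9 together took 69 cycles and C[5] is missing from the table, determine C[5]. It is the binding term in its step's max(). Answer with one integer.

step 0 = dur = L[0]=7 = 7
step 1 = dur = max(L[1]=9, C[0]=9) = 9
step 2 = dur = max(L[2]=3, C[1]=7) = 7
step 3 = dur = max(L[3]=3, C[2]=2) = 3
step 4 = dur = max(L[4]=3, C[3]=8) = 8
step 5 = dur = max(L[5]=8, C[4]=7) = 8
step 6 = dur = max(L[6]=5, C[5]=?) = C[5]  (unknown; binding)
step 7 = dur = max(L[7]=7, C[6]=4) = 7
step 8 = dur = max(L[8]=2, C[7]=8) = 8
step 9 = dur = C[8]=4 = 4
sum of known step durations = 61
dur[6] = total - known = 69 - 61 = 8
C[5] is the binding max in step 6, so C[5] = dur[6] = 8

C[5] = 8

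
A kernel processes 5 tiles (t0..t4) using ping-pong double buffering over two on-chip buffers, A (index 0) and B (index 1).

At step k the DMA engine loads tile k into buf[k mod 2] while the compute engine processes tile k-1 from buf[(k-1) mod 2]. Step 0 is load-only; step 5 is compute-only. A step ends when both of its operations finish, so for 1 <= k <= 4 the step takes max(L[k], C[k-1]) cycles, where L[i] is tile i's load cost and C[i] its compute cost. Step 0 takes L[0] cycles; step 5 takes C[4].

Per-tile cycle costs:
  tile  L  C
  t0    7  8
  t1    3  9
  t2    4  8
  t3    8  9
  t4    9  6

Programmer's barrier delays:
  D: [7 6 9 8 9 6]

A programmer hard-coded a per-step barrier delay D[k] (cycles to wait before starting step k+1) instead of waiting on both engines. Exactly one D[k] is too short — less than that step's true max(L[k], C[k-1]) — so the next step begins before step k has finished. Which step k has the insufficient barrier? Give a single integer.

hazard at step 1

k=0 barrier L[0]=7→7c, D[0]=7 ok
k=1 barrier max(L[1]=3,C[0]=8)→8c, D[1]=6 SHORT
k=2 barrier max(L[2]=4,C[1]=9)→9c, D[2]=9 ok
k=3 barrier max(L[3]=8,C[2]=8)→8c, D[3]=8 ok
k=4 barrier max(L[4]=9,C[3]=9)→9c, D[4]=9 ok
k=5 barrier C[4]=6→6c, D[5]=6 ok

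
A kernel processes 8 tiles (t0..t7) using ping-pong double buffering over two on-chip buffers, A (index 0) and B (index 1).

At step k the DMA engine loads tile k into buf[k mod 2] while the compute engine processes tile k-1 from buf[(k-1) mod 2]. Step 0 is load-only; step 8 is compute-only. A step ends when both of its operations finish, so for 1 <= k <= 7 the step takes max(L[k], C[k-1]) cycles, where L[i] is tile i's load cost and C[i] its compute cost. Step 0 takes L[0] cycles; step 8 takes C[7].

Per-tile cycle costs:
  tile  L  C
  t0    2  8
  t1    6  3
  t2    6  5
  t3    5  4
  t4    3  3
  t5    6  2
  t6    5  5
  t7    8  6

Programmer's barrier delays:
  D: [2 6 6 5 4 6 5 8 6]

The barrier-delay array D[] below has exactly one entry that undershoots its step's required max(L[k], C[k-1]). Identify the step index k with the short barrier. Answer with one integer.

hazard at step 1

step 0: need L[0]=2 = 2; D[0]=2 ok
step 1: need max(L[1]=6,C[0]=8) = 8; D[1]=6 SHORT
step 2: need max(L[2]=6,C[1]=3) = 6; D[2]=6 ok
step 3: need max(L[3]=5,C[2]=5) = 5; D[3]=5 ok
step 4: need max(L[4]=3,C[3]=4) = 4; D[4]=4 ok
step 5: need max(L[5]=6,C[4]=3) = 6; D[5]=6 ok
step 6: need max(L[6]=5,C[5]=2) = 5; D[6]=5 ok
step 7: need max(L[7]=8,C[6]=5) = 8; D[7]=8 ok
step 8: need C[7]=6 = 6; D[8]=6 ok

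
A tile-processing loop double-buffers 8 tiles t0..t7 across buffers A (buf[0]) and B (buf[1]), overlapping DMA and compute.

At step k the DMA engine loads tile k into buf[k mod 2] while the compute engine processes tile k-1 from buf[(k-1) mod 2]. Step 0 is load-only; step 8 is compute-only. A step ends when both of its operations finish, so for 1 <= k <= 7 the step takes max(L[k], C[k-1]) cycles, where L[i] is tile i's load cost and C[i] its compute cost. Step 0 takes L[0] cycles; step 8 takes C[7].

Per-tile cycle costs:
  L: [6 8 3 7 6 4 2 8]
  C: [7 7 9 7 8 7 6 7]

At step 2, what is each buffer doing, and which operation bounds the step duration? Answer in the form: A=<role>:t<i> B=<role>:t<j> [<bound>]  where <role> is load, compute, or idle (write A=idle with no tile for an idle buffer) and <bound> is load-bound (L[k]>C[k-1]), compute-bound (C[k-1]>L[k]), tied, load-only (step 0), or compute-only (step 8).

[0] DMA t0→A (6c) ∥ CU idle ⇒ 6c, clock 6
[1] DMA t1→B (8c) ∥ CU A:t0 (7c) ⇒ 8c, clock 14
[2] DMA t2→A (3c) ∥ CU B:t1 (7c) ⇒ 7c, clock 21
[3] DMA t3→B (7c) ∥ CU A:t2 (9c) ⇒ 9c, clock 30
[4] DMA t4→A (6c) ∥ CU B:t3 (7c) ⇒ 7c, clock 37
[5] DMA t5→B (4c) ∥ CU A:t4 (8c) ⇒ 8c, clock 45
[6] DMA t6→A (2c) ∥ CU B:t5 (7c) ⇒ 7c, clock 52
[7] DMA t7→B (8c) ∥ CU A:t6 (6c) ⇒ 8c, clock 60
[8] DMA idle ∥ CU B:t7 (7c) ⇒ 7c, clock 67

step 2: A=load:t2 B=compute:t1 [compute-bound]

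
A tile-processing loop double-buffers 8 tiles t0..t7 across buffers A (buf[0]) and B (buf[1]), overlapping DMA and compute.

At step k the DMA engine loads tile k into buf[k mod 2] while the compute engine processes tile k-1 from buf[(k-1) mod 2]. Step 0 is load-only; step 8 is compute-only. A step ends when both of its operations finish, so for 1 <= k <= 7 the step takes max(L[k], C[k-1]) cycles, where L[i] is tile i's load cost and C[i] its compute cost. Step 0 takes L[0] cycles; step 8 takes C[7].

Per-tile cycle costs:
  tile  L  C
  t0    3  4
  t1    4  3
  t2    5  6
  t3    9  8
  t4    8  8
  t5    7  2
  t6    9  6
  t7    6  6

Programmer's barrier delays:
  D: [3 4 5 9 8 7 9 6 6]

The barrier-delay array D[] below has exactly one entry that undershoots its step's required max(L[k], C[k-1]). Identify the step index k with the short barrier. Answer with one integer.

hazard at step 5

k=0 barrier L[0]=3→3c, D[0]=3 ok
k=1 barrier max(L[1]=4,C[0]=4)→4c, D[1]=4 ok
k=2 barrier max(L[2]=5,C[1]=3)→5c, D[2]=5 ok
k=3 barrier max(L[3]=9,C[2]=6)→9c, D[3]=9 ok
k=4 barrier max(L[4]=8,C[3]=8)→8c, D[4]=8 ok
k=5 barrier max(L[5]=7,C[4]=8)→8c, D[5]=7 SHORT
k=6 barrier max(L[6]=9,C[5]=2)→9c, D[6]=9 ok
k=7 barrier max(L[7]=6,C[6]=6)→6c, D[7]=6 ok
k=8 barrier C[7]=6→6c, D[8]=6 ok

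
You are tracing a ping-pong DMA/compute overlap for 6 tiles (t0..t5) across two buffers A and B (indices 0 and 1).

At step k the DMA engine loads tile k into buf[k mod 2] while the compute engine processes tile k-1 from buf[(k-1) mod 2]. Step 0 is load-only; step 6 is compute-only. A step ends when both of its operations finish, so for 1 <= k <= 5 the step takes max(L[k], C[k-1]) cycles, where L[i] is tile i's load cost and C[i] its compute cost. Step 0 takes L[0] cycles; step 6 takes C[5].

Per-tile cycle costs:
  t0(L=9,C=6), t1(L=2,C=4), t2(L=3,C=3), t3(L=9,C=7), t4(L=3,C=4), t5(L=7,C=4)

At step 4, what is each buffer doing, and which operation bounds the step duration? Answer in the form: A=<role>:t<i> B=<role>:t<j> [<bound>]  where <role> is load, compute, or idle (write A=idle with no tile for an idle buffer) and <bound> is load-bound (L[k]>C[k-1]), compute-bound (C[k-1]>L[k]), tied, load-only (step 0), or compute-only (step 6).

step 0: L[0]=9 → dur=9, Σ=9 | A=load:t0 B=idle [load-only]
step 1: L[1]=2 C[0]=6 → dur=6, Σ=15 | A=compute:t0 B=load:t1 [compute-bound]
step 2: L[2]=3 C[1]=4 → dur=4, Σ=19 | A=load:t2 B=compute:t1 [compute-bound]
step 3: L[3]=9 C[2]=3 → dur=9, Σ=28 | A=compute:t2 B=load:t3 [load-bound]
step 4: L[4]=3 C[3]=7 → dur=7, Σ=35 | A=load:t4 B=compute:t3 [compute-bound]
step 5: L[5]=7 C[4]=4 → dur=7, Σ=42 | A=compute:t4 B=load:t5 [load-bound]
step 6: C[5]=4 → dur=4, Σ=46 | A=idle B=compute:t5 [compute-only]

step 4: A=load:t4 B=compute:t3 [compute-bound]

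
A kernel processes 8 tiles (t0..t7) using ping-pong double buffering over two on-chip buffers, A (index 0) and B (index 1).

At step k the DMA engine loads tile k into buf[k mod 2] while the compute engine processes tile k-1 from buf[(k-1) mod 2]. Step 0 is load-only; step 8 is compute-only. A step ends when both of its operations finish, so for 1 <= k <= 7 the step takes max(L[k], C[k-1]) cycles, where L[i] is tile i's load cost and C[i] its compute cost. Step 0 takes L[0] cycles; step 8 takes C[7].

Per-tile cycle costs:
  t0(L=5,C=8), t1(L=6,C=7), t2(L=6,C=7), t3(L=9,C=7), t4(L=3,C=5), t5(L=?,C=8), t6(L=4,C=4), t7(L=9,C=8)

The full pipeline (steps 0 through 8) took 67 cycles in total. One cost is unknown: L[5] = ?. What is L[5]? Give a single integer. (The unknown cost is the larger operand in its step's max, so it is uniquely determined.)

L[5] = 6

step 0 = dur = L[0]=5 = 5
step 1 = dur = max(L[1]=6, C[0]=8) = 8
step 2 = dur = max(L[2]=6, C[1]=7) = 7
step 3 = dur = max(L[3]=9, C[2]=7) = 9
step 4 = dur = max(L[4]=3, C[3]=7) = 7
step 5 = dur = max(L[5]=?, C[4]=5) = L[5]  (unknown; binding)
step 6 = dur = max(L[6]=4, C[5]=8) = 8
step 7 = dur = max(L[7]=9, C[6]=4) = 9
step 8 = dur = C[7]=8 = 8
sum of known step durations = 61
dur[5] = total - known = 67 - 61 = 6
L[5] is the binding max in step 5, so L[5] = dur[5] = 6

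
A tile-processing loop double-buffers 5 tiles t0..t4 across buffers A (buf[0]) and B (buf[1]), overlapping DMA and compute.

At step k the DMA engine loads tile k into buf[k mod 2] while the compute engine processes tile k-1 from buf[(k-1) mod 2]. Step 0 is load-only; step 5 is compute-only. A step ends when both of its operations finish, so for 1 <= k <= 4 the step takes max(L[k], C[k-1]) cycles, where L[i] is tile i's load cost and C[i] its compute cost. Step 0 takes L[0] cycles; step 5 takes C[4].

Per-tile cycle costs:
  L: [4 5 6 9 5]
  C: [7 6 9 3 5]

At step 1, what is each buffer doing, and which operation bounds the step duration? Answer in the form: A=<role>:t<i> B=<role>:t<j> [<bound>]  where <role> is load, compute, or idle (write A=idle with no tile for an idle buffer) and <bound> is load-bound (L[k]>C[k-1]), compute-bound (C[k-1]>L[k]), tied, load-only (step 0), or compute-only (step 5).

  0. 4=4c; end=4; A:t0 B:-
  1. max(5,7)=7c; end=11; A:t0 B:t1
  2. max(6,6)=6c; end=17; A:t2 B:t1
  3. max(9,9)=9c; end=26; A:t2 B:t3
  4. max(5,3)=5c; end=31; A:t4 B:t3
  5. 5=5c; end=36; A:t4 B:t3

step 1: A=compute:t0 B=load:t1 [compute-bound]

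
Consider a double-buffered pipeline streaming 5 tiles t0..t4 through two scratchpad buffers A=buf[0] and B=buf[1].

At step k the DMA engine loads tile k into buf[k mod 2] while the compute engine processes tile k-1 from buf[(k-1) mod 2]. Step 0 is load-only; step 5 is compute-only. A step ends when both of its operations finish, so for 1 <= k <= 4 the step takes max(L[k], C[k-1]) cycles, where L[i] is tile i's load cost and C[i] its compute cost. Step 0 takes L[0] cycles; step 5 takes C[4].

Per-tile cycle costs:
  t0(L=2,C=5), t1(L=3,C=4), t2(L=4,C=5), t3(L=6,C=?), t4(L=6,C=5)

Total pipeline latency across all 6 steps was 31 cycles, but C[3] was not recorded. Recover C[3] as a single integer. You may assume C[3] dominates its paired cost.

C[3] = 9

step 0 → dur = L[0]=2 = 2
step 1 → dur = max(L[1]=3, C[0]=5) = 5
step 2 → dur = max(L[2]=4, C[1]=4) = 4
step 3 → dur = max(L[3]=6, C[2]=5) = 6
step 4 → dur = max(L[4]=6, C[3]=?) = C[3]  (unknown; binding)
step 5 → dur = C[4]=5 = 5
sum of known step durations = 22
dur[4] = total - known = 31 - 22 = 9
C[3] is the binding max in step 4, so C[3] = dur[4] = 9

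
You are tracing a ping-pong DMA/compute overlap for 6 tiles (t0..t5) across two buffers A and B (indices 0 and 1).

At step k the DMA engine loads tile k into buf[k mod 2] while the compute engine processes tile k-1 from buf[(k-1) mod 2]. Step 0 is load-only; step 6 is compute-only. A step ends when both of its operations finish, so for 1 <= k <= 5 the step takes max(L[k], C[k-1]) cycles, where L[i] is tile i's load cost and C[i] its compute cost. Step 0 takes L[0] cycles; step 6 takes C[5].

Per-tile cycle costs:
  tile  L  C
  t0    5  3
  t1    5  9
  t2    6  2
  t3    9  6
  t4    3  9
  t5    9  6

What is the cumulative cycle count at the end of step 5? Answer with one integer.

[0] DMA t0→A (5c) ∥ CU idle ⇒ 5c, clock 5
[1] DMA t1→B (5c) ∥ CU A:t0 (3c) ⇒ 5c, clock 10
[2] DMA t2→A (6c) ∥ CU B:t1 (9c) ⇒ 9c, clock 19
[3] DMA t3→B (9c) ∥ CU A:t2 (2c) ⇒ 9c, clock 28
[4] DMA t4→A (3c) ∥ CU B:t3 (6c) ⇒ 6c, clock 34
[5] DMA t5→B (9c) ∥ CU A:t4 (9c) ⇒ 9c, clock 43
[6] DMA idle ∥ CU B:t5 (6c) ⇒ 6c, clock 49

end_cycle[5] = 43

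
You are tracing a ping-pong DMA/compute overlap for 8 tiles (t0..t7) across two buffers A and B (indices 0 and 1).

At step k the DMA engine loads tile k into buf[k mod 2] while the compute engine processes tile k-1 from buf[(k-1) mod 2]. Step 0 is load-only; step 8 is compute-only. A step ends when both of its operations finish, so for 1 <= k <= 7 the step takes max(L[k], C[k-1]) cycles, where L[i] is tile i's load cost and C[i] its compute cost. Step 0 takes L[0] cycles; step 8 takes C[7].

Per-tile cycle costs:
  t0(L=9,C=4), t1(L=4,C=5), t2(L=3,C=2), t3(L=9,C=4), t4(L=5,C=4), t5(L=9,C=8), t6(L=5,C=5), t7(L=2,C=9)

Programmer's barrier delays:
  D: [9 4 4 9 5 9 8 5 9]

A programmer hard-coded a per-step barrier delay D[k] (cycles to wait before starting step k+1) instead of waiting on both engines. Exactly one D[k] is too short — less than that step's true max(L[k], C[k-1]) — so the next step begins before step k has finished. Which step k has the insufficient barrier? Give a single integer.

k=0 barrier L[0]=9→9c, D[0]=9 ok
k=1 barrier max(L[1]=4,C[0]=4)→4c, D[1]=4 ok
k=2 barrier max(L[2]=3,C[1]=5)→5c, D[2]=4 SHORT
k=3 barrier max(L[3]=9,C[2]=2)→9c, D[3]=9 ok
k=4 barrier max(L[4]=5,C[3]=4)→5c, D[4]=5 ok
k=5 barrier max(L[5]=9,C[4]=4)→9c, D[5]=9 ok
k=6 barrier max(L[6]=5,C[5]=8)→8c, D[6]=8 ok
k=7 barrier max(L[7]=2,C[6]=5)→5c, D[7]=5 ok
k=8 barrier C[7]=9→9c, D[8]=9 ok

hazard at step 2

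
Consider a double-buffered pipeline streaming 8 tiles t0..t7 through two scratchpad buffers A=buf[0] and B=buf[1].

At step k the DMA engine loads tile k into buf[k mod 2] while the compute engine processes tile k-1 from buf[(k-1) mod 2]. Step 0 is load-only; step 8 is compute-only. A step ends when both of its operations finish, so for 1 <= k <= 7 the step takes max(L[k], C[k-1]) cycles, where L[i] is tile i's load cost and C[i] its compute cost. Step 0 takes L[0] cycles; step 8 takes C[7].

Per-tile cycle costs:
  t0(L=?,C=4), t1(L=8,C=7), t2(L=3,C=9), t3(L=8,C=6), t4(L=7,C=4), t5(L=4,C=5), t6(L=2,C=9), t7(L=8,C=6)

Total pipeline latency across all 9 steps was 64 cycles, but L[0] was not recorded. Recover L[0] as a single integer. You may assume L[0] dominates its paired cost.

L[0] = 9

step 0 → dur = L[0]=? = L[0]  (unknown; binding)
step 1 → dur = max(L[1]=8, C[0]=4) = 8
step 2 → dur = max(L[2]=3, C[1]=7) = 7
step 3 → dur = max(L[3]=8, C[2]=9) = 9
step 4 → dur = max(L[4]=7, C[3]=6) = 7
step 5 → dur = max(L[5]=4, C[4]=4) = 4
step 6 → dur = max(L[6]=2, C[5]=5) = 5
step 7 → dur = max(L[7]=8, C[6]=9) = 9
step 8 → dur = C[7]=6 = 6
sum of known step durations = 55
dur[0] = total - known = 64 - 55 = 9
L[0] is the binding max in step 0, so L[0] = dur[0] = 9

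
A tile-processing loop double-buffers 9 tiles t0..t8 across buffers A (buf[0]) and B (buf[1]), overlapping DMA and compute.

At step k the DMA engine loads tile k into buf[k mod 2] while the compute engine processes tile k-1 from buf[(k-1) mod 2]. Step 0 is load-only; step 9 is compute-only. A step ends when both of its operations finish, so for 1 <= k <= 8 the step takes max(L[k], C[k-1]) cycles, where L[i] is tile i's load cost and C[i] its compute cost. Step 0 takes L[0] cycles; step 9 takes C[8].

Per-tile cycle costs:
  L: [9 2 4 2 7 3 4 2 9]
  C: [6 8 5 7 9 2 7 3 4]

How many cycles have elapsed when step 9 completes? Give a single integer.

step 0: L[0]=9 → dur=9, Σ=9 | A=load:t0 B=idle [load-only]
step 1: L[1]=2 C[0]=6 → dur=6, Σ=15 | A=compute:t0 B=load:t1 [compute-bound]
step 2: L[2]=4 C[1]=8 → dur=8, Σ=23 | A=load:t2 B=compute:t1 [compute-bound]
step 3: L[3]=2 C[2]=5 → dur=5, Σ=28 | A=compute:t2 B=load:t3 [compute-bound]
step 4: L[4]=7 C[3]=7 → dur=7, Σ=35 | A=load:t4 B=compute:t3 [tied]
step 5: L[5]=3 C[4]=9 → dur=9, Σ=44 | A=compute:t4 B=load:t5 [compute-bound]
step 6: L[6]=4 C[5]=2 → dur=4, Σ=48 | A=load:t6 B=compute:t5 [load-bound]
step 7: L[7]=2 C[6]=7 → dur=7, Σ=55 | A=compute:t6 B=load:t7 [compute-bound]
step 8: L[8]=9 C[7]=3 → dur=9, Σ=64 | A=load:t8 B=compute:t7 [load-bound]
step 9: C[8]=4 → dur=4, Σ=68 | A=compute:t8 B=idle [compute-only]

end_cycle[9] = 68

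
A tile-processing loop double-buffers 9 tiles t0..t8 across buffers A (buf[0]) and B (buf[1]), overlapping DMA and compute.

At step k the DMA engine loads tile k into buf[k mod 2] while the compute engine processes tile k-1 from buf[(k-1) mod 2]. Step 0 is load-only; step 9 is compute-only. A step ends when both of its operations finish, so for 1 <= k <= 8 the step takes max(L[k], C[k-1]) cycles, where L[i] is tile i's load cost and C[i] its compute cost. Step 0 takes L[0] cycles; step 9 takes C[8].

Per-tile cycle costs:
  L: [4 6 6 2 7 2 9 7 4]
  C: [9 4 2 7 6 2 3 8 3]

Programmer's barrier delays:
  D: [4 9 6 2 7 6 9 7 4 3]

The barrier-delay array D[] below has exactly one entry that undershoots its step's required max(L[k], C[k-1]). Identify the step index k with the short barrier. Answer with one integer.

hazard at step 8

k=0 barrier L[0]=4→4c, D[0]=4 ok
k=1 barrier max(L[1]=6,C[0]=9)→9c, D[1]=9 ok
k=2 barrier max(L[2]=6,C[1]=4)→6c, D[2]=6 ok
k=3 barrier max(L[3]=2,C[2]=2)→2c, D[3]=2 ok
k=4 barrier max(L[4]=7,C[3]=7)→7c, D[4]=7 ok
k=5 barrier max(L[5]=2,C[4]=6)→6c, D[5]=6 ok
k=6 barrier max(L[6]=9,C[5]=2)→9c, D[6]=9 ok
k=7 barrier max(L[7]=7,C[6]=3)→7c, D[7]=7 ok
k=8 barrier max(L[8]=4,C[7]=8)→8c, D[8]=4 SHORT
k=9 barrier C[8]=3→3c, D[9]=3 ok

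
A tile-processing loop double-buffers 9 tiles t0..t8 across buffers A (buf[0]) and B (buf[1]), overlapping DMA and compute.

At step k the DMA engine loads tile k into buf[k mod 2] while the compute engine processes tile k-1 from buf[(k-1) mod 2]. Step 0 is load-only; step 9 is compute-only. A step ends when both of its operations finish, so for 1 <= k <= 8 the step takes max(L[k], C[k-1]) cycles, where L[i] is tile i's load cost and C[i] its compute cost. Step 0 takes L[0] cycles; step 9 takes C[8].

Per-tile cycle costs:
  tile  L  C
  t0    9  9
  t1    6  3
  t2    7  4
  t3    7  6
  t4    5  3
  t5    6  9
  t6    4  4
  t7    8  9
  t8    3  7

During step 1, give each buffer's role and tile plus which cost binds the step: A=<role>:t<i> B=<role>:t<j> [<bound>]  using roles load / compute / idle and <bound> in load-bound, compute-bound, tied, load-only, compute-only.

step 0: L[0]=9 → dur=9, Σ=9 | A=load:t0 B=idle [load-only]
step 1: L[1]=6 C[0]=9 → dur=9, Σ=18 | A=compute:t0 B=load:t1 [compute-bound]
step 2: L[2]=7 C[1]=3 → dur=7, Σ=25 | A=load:t2 B=compute:t1 [load-bound]
step 3: L[3]=7 C[2]=4 → dur=7, Σ=32 | A=compute:t2 B=load:t3 [load-bound]
step 4: L[4]=5 C[3]=6 → dur=6, Σ=38 | A=load:t4 B=compute:t3 [compute-bound]
step 5: L[5]=6 C[4]=3 → dur=6, Σ=44 | A=compute:t4 B=load:t5 [load-bound]
step 6: L[6]=4 C[5]=9 → dur=9, Σ=53 | A=load:t6 B=compute:t5 [compute-bound]
step 7: L[7]=8 C[6]=4 → dur=8, Σ=61 | A=compute:t6 B=load:t7 [load-bound]
step 8: L[8]=3 C[7]=9 → dur=9, Σ=70 | A=load:t8 B=compute:t7 [compute-bound]
step 9: C[8]=7 → dur=7, Σ=77 | A=compute:t8 B=idle [compute-only]

step 1: A=compute:t0 B=load:t1 [compute-bound]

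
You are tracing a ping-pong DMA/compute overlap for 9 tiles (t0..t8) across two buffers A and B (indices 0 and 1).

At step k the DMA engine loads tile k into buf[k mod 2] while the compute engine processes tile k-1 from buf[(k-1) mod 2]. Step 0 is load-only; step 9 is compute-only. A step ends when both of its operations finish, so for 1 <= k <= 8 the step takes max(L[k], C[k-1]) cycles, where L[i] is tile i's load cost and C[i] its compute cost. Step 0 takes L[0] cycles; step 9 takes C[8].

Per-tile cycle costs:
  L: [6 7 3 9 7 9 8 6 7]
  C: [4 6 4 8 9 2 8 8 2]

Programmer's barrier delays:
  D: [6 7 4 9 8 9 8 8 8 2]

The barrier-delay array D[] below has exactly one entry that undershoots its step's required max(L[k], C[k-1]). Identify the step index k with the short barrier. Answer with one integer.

hazard at step 2

k=0 barrier L[0]=6→6c, D[0]=6 ok
k=1 barrier max(L[1]=7,C[0]=4)→7c, D[1]=7 ok
k=2 barrier max(L[2]=3,C[1]=6)→6c, D[2]=4 SHORT
k=3 barrier max(L[3]=9,C[2]=4)→9c, D[3]=9 ok
k=4 barrier max(L[4]=7,C[3]=8)→8c, D[4]=8 ok
k=5 barrier max(L[5]=9,C[4]=9)→9c, D[5]=9 ok
k=6 barrier max(L[6]=8,C[5]=2)→8c, D[6]=8 ok
k=7 barrier max(L[7]=6,C[6]=8)→8c, D[7]=8 ok
k=8 barrier max(L[8]=7,C[7]=8)→8c, D[8]=8 ok
k=9 barrier C[8]=2→2c, D[9]=2 ok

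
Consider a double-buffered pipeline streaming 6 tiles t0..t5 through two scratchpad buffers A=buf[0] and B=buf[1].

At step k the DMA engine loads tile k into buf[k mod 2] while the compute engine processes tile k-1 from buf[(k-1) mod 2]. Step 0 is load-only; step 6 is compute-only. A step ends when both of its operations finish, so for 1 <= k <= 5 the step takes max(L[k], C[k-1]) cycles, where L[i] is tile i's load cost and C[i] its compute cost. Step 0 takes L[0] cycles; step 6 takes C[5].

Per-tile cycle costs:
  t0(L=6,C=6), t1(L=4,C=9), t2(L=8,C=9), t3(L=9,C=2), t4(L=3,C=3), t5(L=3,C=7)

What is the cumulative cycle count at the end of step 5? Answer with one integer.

[0] DMA t0→A (6c) ∥ CU idle ⇒ 6c, clock 6
[1] DMA t1→B (4c) ∥ CU A:t0 (6c) ⇒ 6c, clock 12
[2] DMA t2→A (8c) ∥ CU B:t1 (9c) ⇒ 9c, clock 21
[3] DMA t3→B (9c) ∥ CU A:t2 (9c) ⇒ 9c, clock 30
[4] DMA t4→A (3c) ∥ CU B:t3 (2c) ⇒ 3c, clock 33
[5] DMA t5→B (3c) ∥ CU A:t4 (3c) ⇒ 3c, clock 36
[6] DMA idle ∥ CU B:t5 (7c) ⇒ 7c, clock 43

end_cycle[5] = 36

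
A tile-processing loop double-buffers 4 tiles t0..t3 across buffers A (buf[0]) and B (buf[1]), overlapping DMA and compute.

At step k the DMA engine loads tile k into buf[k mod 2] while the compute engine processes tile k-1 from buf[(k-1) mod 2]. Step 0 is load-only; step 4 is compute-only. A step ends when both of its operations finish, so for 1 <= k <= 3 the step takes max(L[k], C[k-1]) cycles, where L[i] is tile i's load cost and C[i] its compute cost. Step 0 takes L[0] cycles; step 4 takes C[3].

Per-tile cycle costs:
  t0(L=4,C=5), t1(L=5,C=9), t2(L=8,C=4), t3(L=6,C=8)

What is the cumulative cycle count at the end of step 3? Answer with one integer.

end_cycle[3] = 24

step 0: L[0]=4 → dur=4, Σ=4 | A=load:t0 B=idle [load-only]
step 1: L[1]=5 C[0]=5 → dur=5, Σ=9 | A=compute:t0 B=load:t1 [tied]
step 2: L[2]=8 C[1]=9 → dur=9, Σ=18 | A=load:t2 B=compute:t1 [compute-bound]
step 3: L[3]=6 C[2]=4 → dur=6, Σ=24 | A=compute:t2 B=load:t3 [load-bound]
step 4: C[3]=8 → dur=8, Σ=32 | A=idle B=compute:t3 [compute-only]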